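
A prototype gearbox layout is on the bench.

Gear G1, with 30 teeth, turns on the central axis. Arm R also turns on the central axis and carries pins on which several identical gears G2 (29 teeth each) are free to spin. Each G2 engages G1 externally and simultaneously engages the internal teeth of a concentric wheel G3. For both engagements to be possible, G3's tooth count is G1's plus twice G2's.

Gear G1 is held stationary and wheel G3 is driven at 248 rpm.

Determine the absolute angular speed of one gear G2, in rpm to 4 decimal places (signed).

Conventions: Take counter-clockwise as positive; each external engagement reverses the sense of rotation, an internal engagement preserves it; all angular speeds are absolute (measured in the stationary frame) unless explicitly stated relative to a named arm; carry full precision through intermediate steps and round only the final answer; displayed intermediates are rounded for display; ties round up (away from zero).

+376.2759 rpm

recognized (axles ride arm R): planetary set, 30/29/88 teeth
normalise by the input: solve with ω_ring = 1, then scale by 248 rpm
ring teeth: 30 + 2·29 = 88
30(ω_sun−ω_arm) = −88(ω_ring−ω_arm),  ω_sun = 0, ω_ring = 1
30(0−ω_arm) = −88(1−ω_arm)  ⇒  118·ω_arm = 88  ⇒  ω_arm = 44/59
sun–planet mesh: 30·(0−44/59) = −29·(ω_p−ω_arm)  ⇒  ω_p−ω_arm = 1320/1711
ω_p = 44/59 + 1320/1711 = 44/29
scale: ω_p = 44/29 × 248 rpm = +376.2759 rpm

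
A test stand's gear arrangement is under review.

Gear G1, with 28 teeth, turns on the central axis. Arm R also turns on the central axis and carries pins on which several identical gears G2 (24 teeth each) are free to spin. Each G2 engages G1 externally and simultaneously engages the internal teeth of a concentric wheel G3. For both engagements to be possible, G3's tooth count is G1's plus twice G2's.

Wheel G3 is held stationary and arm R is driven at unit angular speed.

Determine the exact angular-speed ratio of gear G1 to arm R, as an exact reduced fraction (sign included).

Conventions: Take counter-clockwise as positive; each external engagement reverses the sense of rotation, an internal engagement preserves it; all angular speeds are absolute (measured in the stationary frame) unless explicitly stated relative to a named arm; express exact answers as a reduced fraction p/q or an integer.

recognized (axles ride arm R): planetary set, 28/24/76 teeth
ring teeth: 28 + 2·24 = 76
28(ω_sun−ω_arm) = −76(ω_ring−ω_arm),  ω_ring = 0, ω_arm = 1
ω_sun = 1 − (76/28)(0−1) = 26/7
ω_out/ω_in = 26/7

26/7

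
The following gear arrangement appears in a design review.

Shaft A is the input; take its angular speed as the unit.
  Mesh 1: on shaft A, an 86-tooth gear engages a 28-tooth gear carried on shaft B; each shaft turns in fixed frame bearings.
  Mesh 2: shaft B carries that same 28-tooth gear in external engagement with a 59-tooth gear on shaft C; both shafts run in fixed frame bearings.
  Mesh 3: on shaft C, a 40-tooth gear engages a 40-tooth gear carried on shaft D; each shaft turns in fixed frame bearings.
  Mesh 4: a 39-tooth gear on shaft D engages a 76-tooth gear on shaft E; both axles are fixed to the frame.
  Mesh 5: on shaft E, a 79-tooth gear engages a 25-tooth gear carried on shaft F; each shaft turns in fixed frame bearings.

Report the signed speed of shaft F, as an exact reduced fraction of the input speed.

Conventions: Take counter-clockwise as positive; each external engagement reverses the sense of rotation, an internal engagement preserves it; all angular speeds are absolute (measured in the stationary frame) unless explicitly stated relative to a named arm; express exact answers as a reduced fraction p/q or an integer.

5-mesh fixed-axis compound train (all bearings frame-fixed)
mesh 1 [86T→28T]: |ω|/ω_in = 1×86/28 = 43/14, sense flips to −
mesh 2 [28T→59T]: |ω|/ω_in = (43/14)×28/59 = 86/59, sense flips to +
mesh 3 [40T→40T]: |ω|/ω_in = (86/59)×40/40 = 86/59, sense flips to −
mesh 4 [39T→76T]: |ω|/ω_in = (86/59)×39/76 = 1677/2242, sense flips to +
mesh 5 [79T→25T]: |ω|/ω_in = (1677/2242)×79/25 = 132483/56050, sense flips to −
signed output speed (× input speed) = -132483/56050

-132483/56050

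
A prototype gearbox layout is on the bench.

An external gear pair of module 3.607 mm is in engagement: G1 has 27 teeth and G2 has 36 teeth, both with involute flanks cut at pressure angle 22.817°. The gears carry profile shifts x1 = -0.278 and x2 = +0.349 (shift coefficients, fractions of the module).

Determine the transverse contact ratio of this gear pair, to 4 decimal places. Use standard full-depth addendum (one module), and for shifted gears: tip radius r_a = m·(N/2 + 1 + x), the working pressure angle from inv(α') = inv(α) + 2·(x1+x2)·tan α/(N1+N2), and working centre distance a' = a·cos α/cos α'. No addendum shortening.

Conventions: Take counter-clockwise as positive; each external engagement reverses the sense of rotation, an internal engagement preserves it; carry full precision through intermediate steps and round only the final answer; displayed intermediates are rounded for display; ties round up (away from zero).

1.5352

topology: single-mesh involute geometry — m = 3.607, 27T/36T pair
base radii: r_b1 = 44.884064, r_b2 = 59.845419
tip radii: r_a1 = 51.298754, r_a2 = 69.791843
inv(α') = inv(22.817°) + 2·(-0.278+0.349)·tan α/(27+36) = 0.02342696  ⇒  α' = 23.11947°
a' = a·cos α / cos α' = 113.6205·cos 22.817°/cos 23.11947° = 113.874997
action lengths: √(r_a1²−r_b1²) = 24.839141, √(r_a2²−r_b2²) = 35.908594
base pitch p_b = π·m·cos α = 10.444996
CR = (24.839141 + 35.908594 − 113.874997·sin 23.11947°)/10.444996 = 1.535162
contact ratio ≈ 1.5352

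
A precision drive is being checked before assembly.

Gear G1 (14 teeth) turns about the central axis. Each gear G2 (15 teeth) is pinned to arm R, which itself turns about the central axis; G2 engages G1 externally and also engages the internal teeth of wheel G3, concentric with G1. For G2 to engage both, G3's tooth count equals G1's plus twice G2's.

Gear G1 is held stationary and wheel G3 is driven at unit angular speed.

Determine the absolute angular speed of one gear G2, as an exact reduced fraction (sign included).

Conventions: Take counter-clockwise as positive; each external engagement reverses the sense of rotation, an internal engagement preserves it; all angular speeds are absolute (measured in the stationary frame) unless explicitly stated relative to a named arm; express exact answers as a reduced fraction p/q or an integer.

22/15

planetary set (14T centre, 15T on arm, 44T internal) — Willis relation
ring teeth: 14 + 2·15 = 44
14(ω_sun−ω_arm) = −44(ω_ring−ω_arm),  ω_sun = 0, ω_ring = 1
14(0−ω_arm) = −44(1−ω_arm)  ⇒  58·ω_arm = 44  ⇒  ω_arm = 22/29
sun–planet mesh: 14·(0−22/29) = −15·(ω_p−ω_arm)  ⇒  ω_p−ω_arm = 308/435
ω_p = 22/29 + 308/435 = 22/15
exact speed ratio = 22/15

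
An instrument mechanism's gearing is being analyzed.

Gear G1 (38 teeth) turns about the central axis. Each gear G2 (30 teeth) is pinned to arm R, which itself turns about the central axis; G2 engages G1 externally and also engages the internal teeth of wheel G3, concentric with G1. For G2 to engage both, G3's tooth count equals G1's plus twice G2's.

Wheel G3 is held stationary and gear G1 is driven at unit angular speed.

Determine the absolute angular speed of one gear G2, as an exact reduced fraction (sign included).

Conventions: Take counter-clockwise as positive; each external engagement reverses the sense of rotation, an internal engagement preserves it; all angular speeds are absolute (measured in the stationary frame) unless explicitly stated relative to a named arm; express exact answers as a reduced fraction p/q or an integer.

-19/30

planetary set (38T centre, 30T on arm, 98T internal) — Willis relation
ring teeth: 38 + 2·30 = 98
38(ω_sun−ω_arm) = −98(ω_ring−ω_arm),  ω_ring = 0, ω_sun = 1
38(1−ω_arm) = −98(0−ω_arm)  ⇒  136·ω_arm = 38  ⇒  ω_arm = 19/68
sun–planet mesh: 38·(1−19/68) = −30·(ω_p−ω_arm)  ⇒  ω_p−ω_arm = -931/1020
ω_p = 19/68 − 931/1020 = -19/30
exact speed ratio = -19/30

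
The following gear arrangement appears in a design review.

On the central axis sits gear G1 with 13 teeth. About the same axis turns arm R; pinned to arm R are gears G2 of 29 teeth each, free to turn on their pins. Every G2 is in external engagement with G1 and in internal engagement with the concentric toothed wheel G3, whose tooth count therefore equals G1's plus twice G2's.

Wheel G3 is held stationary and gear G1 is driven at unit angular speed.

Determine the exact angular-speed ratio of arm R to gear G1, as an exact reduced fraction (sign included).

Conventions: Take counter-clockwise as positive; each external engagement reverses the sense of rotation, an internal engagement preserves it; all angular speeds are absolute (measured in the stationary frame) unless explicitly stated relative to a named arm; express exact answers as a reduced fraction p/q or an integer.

13/84

planetary set (13T centre, 29T on arm, 71T internal) — Willis relation
ring teeth: 13 + 2·29 = 71
13(ω_sun−ω_arm) = −71(ω_ring−ω_arm),  ω_ring = 0, ω_sun = 1
13(1−ω_arm) = −71(0−ω_arm)  ⇒  84·ω_arm = 13  ⇒  ω_arm = 13/84
ω_out/ω_in = 13/84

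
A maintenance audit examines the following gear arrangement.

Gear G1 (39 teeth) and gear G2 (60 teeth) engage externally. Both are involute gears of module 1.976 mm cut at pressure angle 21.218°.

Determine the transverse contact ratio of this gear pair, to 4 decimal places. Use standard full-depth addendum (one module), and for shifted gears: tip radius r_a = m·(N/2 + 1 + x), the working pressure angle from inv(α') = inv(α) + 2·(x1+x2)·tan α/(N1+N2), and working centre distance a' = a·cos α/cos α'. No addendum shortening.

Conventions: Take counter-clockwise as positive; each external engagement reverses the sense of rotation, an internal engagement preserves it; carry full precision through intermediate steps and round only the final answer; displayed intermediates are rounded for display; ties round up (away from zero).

1.6856

single-mesh involute tooth geometry (39T engaging 60T at module 1.976)
base radii: r_b1 = 35.919921, r_b2 = 55.261418
tip radii: r_a1 = 40.508000, r_a2 = 61.256000
no profile shift: α' = α, a' = a
action lengths: √(r_a1²−r_b1²) = 18.725846, √(r_a2²−r_b2²) = 26.428645
base pitch p_b = π·m·cos α = 5.786962
CR = (18.725846 + 26.428645 − 97.812000·sin 21.21800°)/5.786962 = 1.685620
contact ratio ≈ 1.6856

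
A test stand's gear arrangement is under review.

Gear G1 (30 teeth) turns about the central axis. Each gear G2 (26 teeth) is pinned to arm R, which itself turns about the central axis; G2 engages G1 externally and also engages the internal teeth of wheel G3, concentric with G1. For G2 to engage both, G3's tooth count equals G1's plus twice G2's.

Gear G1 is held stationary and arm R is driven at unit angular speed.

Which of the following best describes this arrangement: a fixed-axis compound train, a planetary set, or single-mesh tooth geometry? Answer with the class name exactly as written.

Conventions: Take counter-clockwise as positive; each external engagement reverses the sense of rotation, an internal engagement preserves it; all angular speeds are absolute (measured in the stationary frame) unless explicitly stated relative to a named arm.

planetary set

class = planetary set [G3 = 30+2·26 = 82; Willis about the carrier]
classification: planetary set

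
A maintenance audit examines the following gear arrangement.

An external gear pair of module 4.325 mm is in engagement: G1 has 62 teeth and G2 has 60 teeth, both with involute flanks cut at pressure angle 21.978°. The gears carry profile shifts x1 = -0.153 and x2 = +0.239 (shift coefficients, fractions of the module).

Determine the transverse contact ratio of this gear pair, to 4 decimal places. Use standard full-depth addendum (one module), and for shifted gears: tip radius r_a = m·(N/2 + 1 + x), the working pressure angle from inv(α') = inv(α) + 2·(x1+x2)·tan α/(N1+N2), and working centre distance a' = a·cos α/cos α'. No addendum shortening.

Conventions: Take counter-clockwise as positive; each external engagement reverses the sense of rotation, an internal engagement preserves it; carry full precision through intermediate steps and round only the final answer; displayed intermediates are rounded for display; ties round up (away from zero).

1.6677

class = single-mesh tooth geometry [involute pair 62T × 60T, m = 4.325]
base radii: r_b1 = 124.331451, r_b2 = 120.320759
tip radii: r_a1 = 137.738275, r_a2 = 135.108675
inv(α') = inv(21.978°) + 2·(-0.153+0.239)·tan α/(62+60) = 0.02056016  ⇒  α' = 22.17617°
a' = a·cos α / cos α' = 263.8250·cos 21.978°/cos 22.17617° = 264.195361
action lengths: √(r_a1²−r_b1²) = 59.274975, √(r_a2²−r_b2²) = 61.459490
base pitch p_b = π·m·cos α = 12.599960
CR = (59.274975 + 61.459490 − 264.195361·sin 22.17617°)/12.599960 = 1.667658
contact ratio ≈ 1.6677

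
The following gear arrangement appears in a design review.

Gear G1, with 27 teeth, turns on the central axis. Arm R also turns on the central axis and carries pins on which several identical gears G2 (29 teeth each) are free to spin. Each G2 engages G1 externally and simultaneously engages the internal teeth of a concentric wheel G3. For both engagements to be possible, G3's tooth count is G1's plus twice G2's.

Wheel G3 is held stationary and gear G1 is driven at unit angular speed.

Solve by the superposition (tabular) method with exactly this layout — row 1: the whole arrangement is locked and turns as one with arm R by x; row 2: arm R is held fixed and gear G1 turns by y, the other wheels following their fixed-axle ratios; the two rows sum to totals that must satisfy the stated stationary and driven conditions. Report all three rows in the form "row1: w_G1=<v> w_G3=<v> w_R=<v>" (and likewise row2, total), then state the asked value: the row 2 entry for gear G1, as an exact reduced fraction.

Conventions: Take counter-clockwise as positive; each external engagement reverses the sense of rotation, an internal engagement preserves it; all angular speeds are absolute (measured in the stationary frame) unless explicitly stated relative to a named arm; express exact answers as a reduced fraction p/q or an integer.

row1: w_G1=27/112 w_G3=27/112 w_R=27/112
row2: w_G1=85/112 w_G3=-27/112 w_R=0
total: w_G1=1 w_G3=0 w_R=27/112
asked value: 85/112

planetary set (27T centre, 29T on arm, 85T internal) — Willis relation
row 1: whole set turns with the arm by x
superposition row 2 [arm held]: sun y, ring −(27/85)·y, arm 0
boundary: total ω_ring = x − (27/85)·y = 0 and total ω_sun = x + y = 1  ⇒  y = 85/112, x = 27/112
row 2 ring = −(27/85)·85/112 = -27/112
totals (row 1 + row 2): sun 27/112 + 85/112 = 1, ring 27/112 + (-27/112) = 0, arm 27/112 + 0 = 27/112
asked cell (row2, sun) = 85/112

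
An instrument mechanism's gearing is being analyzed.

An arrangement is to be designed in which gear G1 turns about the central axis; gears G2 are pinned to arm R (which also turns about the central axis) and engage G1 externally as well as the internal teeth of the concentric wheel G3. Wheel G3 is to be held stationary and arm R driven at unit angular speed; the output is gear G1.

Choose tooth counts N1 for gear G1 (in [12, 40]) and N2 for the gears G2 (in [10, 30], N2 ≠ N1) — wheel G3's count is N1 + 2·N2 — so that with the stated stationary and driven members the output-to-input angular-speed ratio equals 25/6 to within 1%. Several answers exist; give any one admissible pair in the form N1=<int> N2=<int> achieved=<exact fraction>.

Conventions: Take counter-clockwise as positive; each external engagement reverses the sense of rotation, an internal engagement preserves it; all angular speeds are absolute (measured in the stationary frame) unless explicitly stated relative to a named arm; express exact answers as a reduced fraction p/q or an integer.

N1=12 N2=13 achieved=25/6

design class (target 25/6): planetary set
Willis with ω_ring = 0: ω_sun/ω_arm = (N1+N3)/N1; set equal to 25/6  ⇒  N3/N1 = 25/6 − 1 = 19/6
N3 = N1 + 2·N2  ⇒  N2/N1 = (N3/N1 − 1)/2 = (19/6 − 1)/2 = 13/12
smallest multiple with N1 ≥ 12 and N2 ≥ 10: k = 1  ⇒  N1 = 1·12 = 12, N2 = 1·13 = 13 (N1 ≤ 40, N2 ≤ 30, N2 ≠ N1 ✓), N3 = 12 + 2·13 = 38
check: (N1+N3)/N1 with N1 = 12, N3 = 38 gives 25/6; |achieved − target| = 0 ≤ 1/24 ✓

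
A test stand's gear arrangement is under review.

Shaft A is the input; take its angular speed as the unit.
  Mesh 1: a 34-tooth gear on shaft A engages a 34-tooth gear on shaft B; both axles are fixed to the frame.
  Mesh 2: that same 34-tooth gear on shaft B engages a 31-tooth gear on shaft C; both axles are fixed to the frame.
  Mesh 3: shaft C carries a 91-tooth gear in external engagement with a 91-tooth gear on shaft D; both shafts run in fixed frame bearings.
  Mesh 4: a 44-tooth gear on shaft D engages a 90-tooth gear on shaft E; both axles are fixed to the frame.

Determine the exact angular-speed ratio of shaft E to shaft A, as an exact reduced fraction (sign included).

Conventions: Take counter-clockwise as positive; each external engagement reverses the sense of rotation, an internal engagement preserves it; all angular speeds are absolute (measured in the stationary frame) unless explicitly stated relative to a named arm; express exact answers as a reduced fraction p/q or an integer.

748/1395

class = fixed-axis compound train [4 meshes; 4 ratios multiply, 4 sense flips]
mesh 1 [34T→34T]: running ratio 1, sense −
mesh 2 [34T→31T]: running ratio 34/31, sense +
mesh 3 [91T→91T]: running ratio 34/31, sense −
mesh 4 [44T→90T]: running ratio 748/1395, sense +
ω_out/ω_in = 748/1395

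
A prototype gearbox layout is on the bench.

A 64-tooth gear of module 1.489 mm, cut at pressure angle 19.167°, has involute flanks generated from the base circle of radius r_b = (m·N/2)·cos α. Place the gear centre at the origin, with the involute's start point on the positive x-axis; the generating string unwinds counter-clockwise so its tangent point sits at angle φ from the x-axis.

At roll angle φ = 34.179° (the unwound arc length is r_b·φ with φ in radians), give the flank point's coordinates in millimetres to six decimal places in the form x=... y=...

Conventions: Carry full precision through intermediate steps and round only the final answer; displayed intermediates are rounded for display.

x=52.316136 y=3.072782

topology: single-mesh involute geometry — m = 1.489, N = 64
pitch radius r_p = m·N/2 = 1.489·64/2 = 47.648000
base radius r_b = r_p·cos α = 47.648000·cos 19.167° = 45.006663
roll angle φ = 34.179° = 0.59653609 rad
x = r_b·(cos φ + φ·sin φ) = 52.316136
y = r_b·(sin φ − φ·cos φ) = 3.072782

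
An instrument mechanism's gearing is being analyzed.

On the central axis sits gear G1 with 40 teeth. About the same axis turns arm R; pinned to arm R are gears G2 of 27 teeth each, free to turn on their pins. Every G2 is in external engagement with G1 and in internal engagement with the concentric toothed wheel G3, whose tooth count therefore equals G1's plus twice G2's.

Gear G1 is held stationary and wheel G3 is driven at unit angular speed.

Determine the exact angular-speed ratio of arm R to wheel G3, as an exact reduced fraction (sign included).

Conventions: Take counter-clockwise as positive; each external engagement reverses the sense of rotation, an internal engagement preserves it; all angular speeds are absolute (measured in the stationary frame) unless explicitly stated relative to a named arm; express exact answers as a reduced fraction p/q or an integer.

planetary set (40T centre, 27T on arm, 94T internal) — Willis relation
ring teeth: 40 + 2·27 = 94
40(ω_sun−ω_arm) = −94(ω_ring−ω_arm),  ω_sun = 0, ω_ring = 1
40(0−ω_arm) = −94(1−ω_arm)  ⇒  134·ω_arm = 94  ⇒  ω_arm = 47/67
ω_out/ω_in = 47/67

47/67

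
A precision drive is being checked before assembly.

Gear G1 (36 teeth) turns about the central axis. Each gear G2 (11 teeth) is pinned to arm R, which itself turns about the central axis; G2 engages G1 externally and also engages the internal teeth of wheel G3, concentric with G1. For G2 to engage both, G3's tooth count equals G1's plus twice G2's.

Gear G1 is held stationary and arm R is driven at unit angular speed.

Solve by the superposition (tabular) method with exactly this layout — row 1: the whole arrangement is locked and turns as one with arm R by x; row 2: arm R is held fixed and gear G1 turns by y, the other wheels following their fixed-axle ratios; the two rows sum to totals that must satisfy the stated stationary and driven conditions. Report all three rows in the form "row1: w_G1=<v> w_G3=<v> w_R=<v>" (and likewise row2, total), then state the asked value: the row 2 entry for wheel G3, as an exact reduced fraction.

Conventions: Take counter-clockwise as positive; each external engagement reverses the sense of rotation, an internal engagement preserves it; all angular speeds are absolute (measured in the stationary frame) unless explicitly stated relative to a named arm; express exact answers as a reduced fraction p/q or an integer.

topology: planetary set — G1 36T / G2 11T / G3 58T, arm = carrier (Willis)
row 1 (train locked, turned with arm): all members turn x
superposition row 2 [arm held]: sun y, ring −(36/58)·y, arm 0
boundary: total ω_sun = x + y = 0 and total ω_arm = x = 1  ⇒  y = -1, x = 1
row 2 ring = −(36/58)·(-1) = 18/29
totals (row 1 + row 2): sun 1 + (-1) = 0, ring 1 + 18/29 = 47/29, arm 1 + 0 = 1
asked cell (row2, ring) = 18/29

row1: w_G1=1 w_G3=1 w_R=1
row2: w_G1=-1 w_G3=18/29 w_R=0
total: w_G1=0 w_G3=47/29 w_R=1
asked value: 18/29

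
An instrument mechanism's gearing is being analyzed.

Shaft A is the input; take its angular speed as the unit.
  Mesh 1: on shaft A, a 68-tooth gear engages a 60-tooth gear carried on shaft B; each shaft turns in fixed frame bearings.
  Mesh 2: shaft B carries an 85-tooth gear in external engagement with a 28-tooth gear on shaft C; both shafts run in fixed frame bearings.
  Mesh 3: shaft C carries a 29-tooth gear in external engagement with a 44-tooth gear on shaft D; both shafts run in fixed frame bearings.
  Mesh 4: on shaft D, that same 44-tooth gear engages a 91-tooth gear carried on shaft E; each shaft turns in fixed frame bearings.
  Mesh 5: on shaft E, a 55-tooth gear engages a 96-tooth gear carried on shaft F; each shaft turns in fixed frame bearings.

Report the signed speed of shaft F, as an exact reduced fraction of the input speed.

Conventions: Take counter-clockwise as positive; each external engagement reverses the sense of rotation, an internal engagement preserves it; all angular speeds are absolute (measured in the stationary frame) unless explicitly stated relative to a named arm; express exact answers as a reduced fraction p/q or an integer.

5-mesh fixed-axis compound train (all bearings frame-fixed)
mesh 1 [68T→60T]: |ω|/ω_in = 1×68/60 = 17/15, sense flips to −
mesh 2 [85T→28T]: |ω|/ω_in = (17/15)×85/28 = 289/84, sense flips to +
mesh 3 [29T→44T]: |ω|/ω_in = (289/84)×29/44 = 8381/3696, sense flips to −
mesh 4 [44T→91T]: |ω|/ω_in = (8381/3696)×44/91 = 8381/7644, sense flips to +
mesh 5 [55T→96T]: |ω|/ω_in = (8381/7644)×55/96 = 460955/733824, sense flips to −
signed output speed (× input speed) = -460955/733824

-460955/733824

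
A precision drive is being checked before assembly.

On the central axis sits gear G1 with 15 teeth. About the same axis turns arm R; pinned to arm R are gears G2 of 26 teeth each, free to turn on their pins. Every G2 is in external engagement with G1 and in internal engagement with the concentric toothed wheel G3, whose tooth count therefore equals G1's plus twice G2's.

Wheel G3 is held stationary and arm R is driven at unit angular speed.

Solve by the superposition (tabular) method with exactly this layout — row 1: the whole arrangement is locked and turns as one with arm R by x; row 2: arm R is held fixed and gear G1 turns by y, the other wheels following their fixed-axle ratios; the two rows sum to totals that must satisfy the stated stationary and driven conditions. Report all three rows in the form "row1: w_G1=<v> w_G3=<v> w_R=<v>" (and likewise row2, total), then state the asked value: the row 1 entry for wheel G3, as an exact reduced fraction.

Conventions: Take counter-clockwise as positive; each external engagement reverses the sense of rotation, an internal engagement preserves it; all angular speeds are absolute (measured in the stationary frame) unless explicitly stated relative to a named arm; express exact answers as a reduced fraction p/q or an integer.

row1: w_G1=1 w_G3=1 w_R=1
row2: w_G1=67/15 w_G3=-1 w_R=0
total: w_G1=82/15 w_G3=0 w_R=1
asked value: 1

planetary set (15T centre, 26T on arm, 67T internal) — Willis relation
superposition row 1 [locked train]: every member turns x
superposition row 2 [arm held]: sun y, ring −(15/67)·y, arm 0
boundary: total ω_ring = x − (15/67)·y = 0 and total ω_arm = x = 1  ⇒  y = 67/15, x = 1
row 2 ring = −(15/67)·67/15 = -1
totals (row 1 + row 2): sun 1 + 67/15 = 82/15, ring 1 + (-1) = 0, arm 1 + 0 = 1
asked cell (row1, ring) = 1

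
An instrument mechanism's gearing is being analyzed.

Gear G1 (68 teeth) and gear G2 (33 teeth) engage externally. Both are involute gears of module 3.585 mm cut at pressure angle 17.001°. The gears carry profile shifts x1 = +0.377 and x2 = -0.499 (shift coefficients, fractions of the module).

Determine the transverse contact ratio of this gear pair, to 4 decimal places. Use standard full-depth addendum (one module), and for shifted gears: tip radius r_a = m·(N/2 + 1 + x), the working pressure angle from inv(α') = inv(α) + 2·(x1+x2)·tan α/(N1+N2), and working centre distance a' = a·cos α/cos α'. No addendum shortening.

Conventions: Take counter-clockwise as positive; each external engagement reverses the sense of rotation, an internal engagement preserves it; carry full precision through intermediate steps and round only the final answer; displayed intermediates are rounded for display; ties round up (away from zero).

recognized (one external pair, fixed centres): single-mesh tooth geometry, m = 3.585, N1 = 68, N2 = 33
base radii: r_b1 = 116.563365, r_b2 = 56.567515
tip radii: r_a1 = 126.826545, r_a2 = 60.948585
inv(α') = inv(17.001°) + 2·(+0.377-0.499)·tan α/(68+33) = 0.00828770  ⇒  α' = 16.53488°
a' = a·cos α / cos α' = 181.0425·cos 17.001°/cos 16.53488° = 180.599260
action lengths: √(r_a1²−r_b1²) = 49.979541, √(r_a2²−r_b2²) = 22.690223
base pitch p_b = π·m·cos α = 10.770430
CR = (49.979541 + 22.690223 − 180.599260·sin 16.53488°)/10.770430 = 1.974982
contact ratio ≈ 1.9750

1.9750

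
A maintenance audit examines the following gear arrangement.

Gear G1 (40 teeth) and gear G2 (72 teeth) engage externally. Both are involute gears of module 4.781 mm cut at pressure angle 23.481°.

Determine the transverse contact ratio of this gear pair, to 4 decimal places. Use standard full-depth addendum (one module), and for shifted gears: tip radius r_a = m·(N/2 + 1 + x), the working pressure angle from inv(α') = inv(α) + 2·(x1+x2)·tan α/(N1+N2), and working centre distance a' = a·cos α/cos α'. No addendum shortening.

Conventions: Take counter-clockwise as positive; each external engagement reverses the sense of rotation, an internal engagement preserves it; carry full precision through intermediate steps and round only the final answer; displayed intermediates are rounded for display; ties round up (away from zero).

recognized (one external pair, fixed centres): single-mesh tooth geometry, m = 4.781, N1 = 40, N2 = 72
base radii: r_b1 = 87.701923, r_b2 = 157.863462
tip radii: r_a1 = 100.401000, r_a2 = 176.897000
no profile shift: α' = α, a' = a
action lengths: √(r_a1²−r_b1²) = 48.874671, √(r_a2²−r_b2²) = 79.822779
base pitch p_b = π·m·cos α = 13.776186
CR = (48.874671 + 79.822779 − 267.736000·sin 23.48100°)/13.776186 = 1.598367
contact ratio ≈ 1.5984

1.5984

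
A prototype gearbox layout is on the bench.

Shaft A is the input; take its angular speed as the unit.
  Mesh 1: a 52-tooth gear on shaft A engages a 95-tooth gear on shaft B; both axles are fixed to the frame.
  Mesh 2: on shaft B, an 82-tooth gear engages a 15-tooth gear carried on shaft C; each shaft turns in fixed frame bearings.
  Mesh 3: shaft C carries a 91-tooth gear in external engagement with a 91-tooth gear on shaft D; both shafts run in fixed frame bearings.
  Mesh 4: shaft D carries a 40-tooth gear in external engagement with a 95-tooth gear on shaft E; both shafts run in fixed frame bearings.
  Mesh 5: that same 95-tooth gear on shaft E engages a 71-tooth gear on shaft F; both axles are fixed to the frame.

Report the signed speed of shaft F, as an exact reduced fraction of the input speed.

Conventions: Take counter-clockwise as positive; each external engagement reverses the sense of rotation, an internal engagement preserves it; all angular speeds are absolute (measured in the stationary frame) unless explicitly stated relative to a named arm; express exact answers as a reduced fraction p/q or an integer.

5-mesh fixed-axis compound train (all bearings frame-fixed)
mesh 1 [52T→95T]: |ω|/ω_in = 1×52/95 = 52/95, sense flips to −
mesh 2 [82T→15T]: |ω|/ω_in = (52/95)×82/15 = 4264/1425, sense flips to +
mesh 3 [91T→91T]: |ω|/ω_in = (4264/1425)×91/91 = 4264/1425, sense flips to −
mesh 4 [40T→95T]: |ω|/ω_in = (4264/1425)×40/95 = 34112/27075, sense flips to +
mesh 5 [95T→71T]: |ω|/ω_in = (34112/27075)×95/71 = 34112/20235, sense flips to −
signed output speed (× input speed) = -34112/20235

-34112/20235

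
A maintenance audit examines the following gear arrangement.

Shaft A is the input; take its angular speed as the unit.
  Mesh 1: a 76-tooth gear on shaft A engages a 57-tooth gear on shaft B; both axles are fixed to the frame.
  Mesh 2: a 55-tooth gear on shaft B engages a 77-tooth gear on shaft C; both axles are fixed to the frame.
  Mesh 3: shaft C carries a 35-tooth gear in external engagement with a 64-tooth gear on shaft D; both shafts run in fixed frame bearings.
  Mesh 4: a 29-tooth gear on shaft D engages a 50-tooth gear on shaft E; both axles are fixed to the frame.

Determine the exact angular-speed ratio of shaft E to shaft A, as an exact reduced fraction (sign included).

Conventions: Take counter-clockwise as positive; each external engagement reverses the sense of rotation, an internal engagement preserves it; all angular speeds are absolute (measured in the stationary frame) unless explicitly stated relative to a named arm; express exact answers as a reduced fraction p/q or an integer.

class = fixed-axis compound train [4 meshes; 4 ratios multiply, 4 sense flips]
mesh 1 [76T→57T]: running ratio 4/3, sense −
mesh 2 [55T→77T]: running ratio 20/21, sense +
mesh 3 [35T→64T]: running ratio 25/48, sense −
mesh 4 [29T→50T]: running ratio 29/96, sense +
ω_out/ω_in = 29/96

29/96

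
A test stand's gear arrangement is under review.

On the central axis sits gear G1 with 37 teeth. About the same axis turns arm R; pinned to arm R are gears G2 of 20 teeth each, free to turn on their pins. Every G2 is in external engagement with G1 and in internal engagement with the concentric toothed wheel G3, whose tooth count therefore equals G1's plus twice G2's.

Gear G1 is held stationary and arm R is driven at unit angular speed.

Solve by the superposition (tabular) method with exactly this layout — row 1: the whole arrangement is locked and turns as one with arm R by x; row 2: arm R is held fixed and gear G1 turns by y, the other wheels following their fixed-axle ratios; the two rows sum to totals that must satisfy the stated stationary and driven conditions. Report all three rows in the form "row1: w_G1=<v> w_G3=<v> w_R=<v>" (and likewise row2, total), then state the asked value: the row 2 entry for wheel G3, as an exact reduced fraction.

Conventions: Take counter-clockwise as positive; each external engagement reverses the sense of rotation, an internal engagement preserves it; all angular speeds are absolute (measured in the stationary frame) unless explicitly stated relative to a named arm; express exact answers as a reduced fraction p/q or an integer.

planetary set (37T centre, 20T on arm, 77T internal) — Willis relation
row 1 — lock + rotate with arm: ω_sun = ω_ring = ω_arm = x
superposition row 2 [arm held]: sun y, ring −(37/77)·y, arm 0
boundary: total ω_sun = x + y = 0 and total ω_arm = x = 1  ⇒  y = -1, x = 1
row 2 ring = −(37/77)·(-1) = 37/77
totals (row 1 + row 2): sun 1 + (-1) = 0, ring 1 + 37/77 = 114/77, arm 1 + 0 = 1
asked cell (row2, ring) = 37/77

row1: w_G1=1 w_G3=1 w_R=1
row2: w_G1=-1 w_G3=37/77 w_R=0
total: w_G1=0 w_G3=114/77 w_R=1
asked value: 37/77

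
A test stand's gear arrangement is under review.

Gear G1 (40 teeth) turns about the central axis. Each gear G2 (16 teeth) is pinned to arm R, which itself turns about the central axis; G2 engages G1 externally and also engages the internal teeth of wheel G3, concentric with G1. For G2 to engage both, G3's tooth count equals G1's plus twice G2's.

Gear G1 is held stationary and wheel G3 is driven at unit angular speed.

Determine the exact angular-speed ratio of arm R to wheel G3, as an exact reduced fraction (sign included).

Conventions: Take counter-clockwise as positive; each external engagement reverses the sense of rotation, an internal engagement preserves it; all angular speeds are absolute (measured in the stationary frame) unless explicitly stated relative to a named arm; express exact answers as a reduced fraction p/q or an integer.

9/14

planetary set (40T centre, 16T on arm, 72T internal) — Willis relation
ring teeth: 40 + 2·16 = 72
40(ω_sun−ω_arm) = −72(ω_ring−ω_arm),  ω_sun = 0, ω_ring = 1
40(0−ω_arm) = −72(1−ω_arm)  ⇒  112·ω_arm = 72  ⇒  ω_arm = 9/14
ω_out/ω_in = 9/14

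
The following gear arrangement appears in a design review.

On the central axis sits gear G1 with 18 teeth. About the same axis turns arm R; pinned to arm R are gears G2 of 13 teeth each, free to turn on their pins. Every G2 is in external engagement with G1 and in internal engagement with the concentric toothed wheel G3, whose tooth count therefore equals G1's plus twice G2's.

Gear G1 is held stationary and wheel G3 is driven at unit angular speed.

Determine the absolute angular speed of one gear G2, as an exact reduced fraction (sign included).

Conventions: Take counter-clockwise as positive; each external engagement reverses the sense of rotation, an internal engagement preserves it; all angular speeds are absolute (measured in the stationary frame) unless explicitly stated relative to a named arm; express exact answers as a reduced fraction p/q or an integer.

recognized (axles ride arm R): planetary set, 18/13/44 teeth
ring teeth: 18 + 2·13 = 44
18(ω_sun−ω_arm) = −44(ω_ring−ω_arm),  ω_sun = 0, ω_ring = 1
18(0−ω_arm) = −44(1−ω_arm)  ⇒  62·ω_arm = 44  ⇒  ω_arm = 22/31
sun–planet mesh: 18·(0−22/31) = −13·(ω_p−ω_arm)  ⇒  ω_p−ω_arm = 396/403
ω_p = 22/31 + 396/403 = 22/13
exact speed ratio = 22/13

22/13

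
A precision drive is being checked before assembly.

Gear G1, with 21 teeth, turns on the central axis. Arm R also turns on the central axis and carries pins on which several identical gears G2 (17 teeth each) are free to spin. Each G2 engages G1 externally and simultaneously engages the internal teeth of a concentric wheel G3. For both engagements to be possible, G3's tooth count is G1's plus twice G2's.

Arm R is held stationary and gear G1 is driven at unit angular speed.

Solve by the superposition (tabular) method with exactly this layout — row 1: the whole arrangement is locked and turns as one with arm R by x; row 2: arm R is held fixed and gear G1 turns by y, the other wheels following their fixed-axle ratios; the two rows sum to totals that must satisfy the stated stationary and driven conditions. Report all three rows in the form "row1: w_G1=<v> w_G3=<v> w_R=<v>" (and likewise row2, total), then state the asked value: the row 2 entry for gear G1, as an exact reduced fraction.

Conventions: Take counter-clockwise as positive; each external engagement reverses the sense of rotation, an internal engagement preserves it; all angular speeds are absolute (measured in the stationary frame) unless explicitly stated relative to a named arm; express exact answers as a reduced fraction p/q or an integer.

recognized (axles ride arm R): planetary set, 21/17/55 teeth
row 1 — lock + rotate with arm: ω_sun = ω_ring = ω_arm = x
row 2 — arm fixed, fixed-axis ratios: sun y, ring −(21/55)·y, arm 0
boundary: total ω_arm = x = 0 and total ω_sun = x + y = 1  ⇒  y = 1, x = 0
row 2 ring = −(21/55)·1 = -21/55
totals (row 1 + row 2): sun 0 + 1 = 1, ring 0 + (-21/55) = -21/55, arm 0 + 0 = 0
asked cell (row2, sun) = 1

row1: w_G1=0 w_G3=0 w_R=0
row2: w_G1=1 w_G3=-21/55 w_R=0
total: w_G1=1 w_G3=-21/55 w_R=0
asked value: 1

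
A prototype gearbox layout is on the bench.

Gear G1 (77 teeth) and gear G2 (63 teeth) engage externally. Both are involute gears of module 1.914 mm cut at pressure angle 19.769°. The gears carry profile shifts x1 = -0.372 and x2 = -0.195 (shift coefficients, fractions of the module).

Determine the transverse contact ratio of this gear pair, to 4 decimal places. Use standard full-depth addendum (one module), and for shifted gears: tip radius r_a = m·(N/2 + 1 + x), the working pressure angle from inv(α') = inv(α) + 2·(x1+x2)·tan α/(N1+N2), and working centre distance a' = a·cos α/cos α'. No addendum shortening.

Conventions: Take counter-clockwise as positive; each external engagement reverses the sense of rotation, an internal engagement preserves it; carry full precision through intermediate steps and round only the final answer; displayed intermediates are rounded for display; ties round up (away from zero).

1.9399

single-mesh involute tooth geometry (77T engaging 63T at module 1.914)
base radii: r_b1 = 69.346058, r_b2 = 56.737684
tip radii: r_a1 = 74.890992, r_a2 = 61.831770
inv(α') = inv(19.769°) + 2·(-0.372-0.195)·tan α/(77+63) = 0.01146572  ⇒  α' = 18.37437°
a' = a·cos α / cos α' = 133.9800·cos 19.769°/cos 18.37437° = 132.857187
action lengths: √(r_a1²−r_b1²) = 28.280468, √(r_a2²−r_b2²) = 24.576472
base pitch p_b = π·m·cos α = 5.658625
CR = (28.280468 + 24.576472 − 132.857187·sin 18.37437°)/5.658625 = 1.939886
contact ratio ≈ 1.9399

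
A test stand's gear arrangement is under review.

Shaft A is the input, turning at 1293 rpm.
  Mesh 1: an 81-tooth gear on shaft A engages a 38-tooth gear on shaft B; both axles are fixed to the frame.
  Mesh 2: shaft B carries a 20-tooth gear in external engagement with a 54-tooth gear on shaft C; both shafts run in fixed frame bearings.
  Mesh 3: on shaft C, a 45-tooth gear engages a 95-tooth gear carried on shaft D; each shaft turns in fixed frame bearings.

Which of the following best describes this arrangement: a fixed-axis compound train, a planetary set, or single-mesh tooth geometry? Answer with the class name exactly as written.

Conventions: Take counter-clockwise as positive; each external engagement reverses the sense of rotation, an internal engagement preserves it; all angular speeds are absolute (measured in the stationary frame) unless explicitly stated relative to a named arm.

class = fixed-axis compound train [3 meshes; 3 ratios multiply, 3 sense flips]
classification: fixed-axis compound train

fixed-axis compound train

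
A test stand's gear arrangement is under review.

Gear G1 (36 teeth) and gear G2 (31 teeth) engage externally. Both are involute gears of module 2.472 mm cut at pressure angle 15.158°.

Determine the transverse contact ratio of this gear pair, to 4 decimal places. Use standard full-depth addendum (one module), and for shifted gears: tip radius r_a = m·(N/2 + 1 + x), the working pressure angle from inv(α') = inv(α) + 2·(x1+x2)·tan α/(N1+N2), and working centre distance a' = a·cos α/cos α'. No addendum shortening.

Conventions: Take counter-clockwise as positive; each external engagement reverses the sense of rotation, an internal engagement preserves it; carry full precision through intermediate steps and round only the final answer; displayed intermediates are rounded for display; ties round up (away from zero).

1.9425

class = single-mesh tooth geometry [involute pair 36T × 31T, m = 2.472]
base radii: r_b1 = 42.947914, r_b2 = 36.982926
tip radii: r_a1 = 46.968000, r_a2 = 40.788000
no profile shift: α' = α, a' = a
action lengths: √(r_a1²−r_b1²) = 19.012356, √(r_a2²−r_b2²) = 17.202445
base pitch p_b = π·m·cos α = 7.495825
CR = (19.012356 + 17.202445 − 82.812000·sin 15.15800°)/7.495825 = 1.942545
contact ratio ≈ 1.9425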